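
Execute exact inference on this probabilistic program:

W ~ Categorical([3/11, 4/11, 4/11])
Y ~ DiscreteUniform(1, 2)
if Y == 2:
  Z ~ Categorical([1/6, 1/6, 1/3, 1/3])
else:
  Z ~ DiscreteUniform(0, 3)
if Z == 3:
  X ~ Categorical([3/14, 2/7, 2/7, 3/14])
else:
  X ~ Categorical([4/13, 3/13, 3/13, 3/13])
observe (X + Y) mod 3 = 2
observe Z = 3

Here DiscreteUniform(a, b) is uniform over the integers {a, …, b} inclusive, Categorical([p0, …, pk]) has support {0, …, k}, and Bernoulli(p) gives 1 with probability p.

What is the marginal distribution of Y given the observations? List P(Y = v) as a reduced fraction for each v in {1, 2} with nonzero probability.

Enumerate traces; 9 have nonzero weight after conditioning:
  (W=0, Y=1, Z=3, X=1) weight 3/308
  (W=0, Y=2, Z=3, X=0) weight 3/308
  (W=0, Y=2, Z=3, X=3) weight 3/308
  (W=1, Y=1, Z=3, X=1) weight 1/77
  (W=1, Y=2, Z=3, X=0) weight 1/77
  (W=1, Y=2, Z=3, X=3) weight 1/77
  (W=2, Y=1, Z=3, X=1) weight 1/77
  (W=2, Y=2, Z=3, X=0) weight 1/77
  … 1 more
Group by Y:
  weight(Y=1) = 1/28
  weight(Y=2) = 1/14
Total weight = 1/28 + 1/14 = 3/28
P(Y=1 | obs) = 1/28 / 3/28 = 1/3
P(Y=2 | obs) = 1/14 / 3/28 = 2/3

P(Y=1) = 1/3, P(Y=2) = 2/3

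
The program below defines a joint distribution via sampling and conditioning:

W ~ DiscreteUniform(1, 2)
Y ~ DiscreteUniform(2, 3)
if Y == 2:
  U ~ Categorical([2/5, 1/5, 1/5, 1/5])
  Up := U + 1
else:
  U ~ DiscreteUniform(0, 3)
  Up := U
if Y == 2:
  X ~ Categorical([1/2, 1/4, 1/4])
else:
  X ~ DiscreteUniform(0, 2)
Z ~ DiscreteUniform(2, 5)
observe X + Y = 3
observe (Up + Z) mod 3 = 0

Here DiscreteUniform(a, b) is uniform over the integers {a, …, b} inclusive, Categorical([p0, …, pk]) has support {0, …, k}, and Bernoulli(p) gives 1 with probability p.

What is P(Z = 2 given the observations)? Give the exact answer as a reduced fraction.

P(Z = 2 | obs) = 2/7

Enumerate traces; 22 have nonzero weight after conditioning:
  (W=1, Y=2, U=0, X=1, Z=2) weight 1/160
  (W=1, Y=2, U=0, X=1, Z=5) weight 1/160
  (W=1, Y=2, U=1, X=1, Z=4) weight 1/320
  (W=1, Y=2, U=2, X=1, Z=3) weight 1/320
  (W=1, Y=2, U=3, X=1, Z=2) weight 1/320
  (W=1, Y=2, U=3, X=1, Z=5) weight 1/320
  (W=1, Y=3, U=0, X=0, Z=3) weight 1/192
  (W=1, Y=3, U=1, X=0, Z=2) weight 1/192
  … 14 more
Group by Z:
  weight(Z=2) = 7/240
  weight(Z=3) = 13/480
  weight(Z=4) = 1/60
  weight(Z=5) = 7/240
Total weight = 7/240 + 13/480 + 1/60 + 7/240 = 49/480
P(Z=2 | obs) = 7/240 / 49/480 = 2/7
P(Z=3 | obs) = 13/480 / 49/480 = 13/49
P(Z=4 | obs) = 1/60 / 49/480 = 8/49
P(Z=5 | obs) = 7/240 / 49/480 = 2/7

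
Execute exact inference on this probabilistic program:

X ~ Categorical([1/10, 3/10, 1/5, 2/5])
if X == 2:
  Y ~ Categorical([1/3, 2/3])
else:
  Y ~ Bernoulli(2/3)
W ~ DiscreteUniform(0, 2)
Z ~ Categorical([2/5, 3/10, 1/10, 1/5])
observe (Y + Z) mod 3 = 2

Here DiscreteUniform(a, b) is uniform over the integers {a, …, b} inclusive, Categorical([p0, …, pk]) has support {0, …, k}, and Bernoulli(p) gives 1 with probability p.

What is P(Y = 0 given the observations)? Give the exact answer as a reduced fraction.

P(Y = 0 | obs) = 1/7

Enumerate traces; 24 have nonzero weight after conditioning:
  (X=0, Y=0, W=0, Z=2) weight 1/900
  (X=0, Y=0, W=1, Z=2) weight 1/900
  (X=0, Y=0, W=2, Z=2) weight 1/900
  (X=0, Y=1, W=0, Z=1) weight 1/150
  (X=0, Y=1, W=1, Z=1) weight 1/150
  (X=0, Y=1, W=2, Z=1) weight 1/150
  (X=1, Y=0, W=0, Z=2) weight 1/300
  (X=1, Y=0, W=1, Z=2) weight 1/300
  … 16 more
Group by Y:
  weight(Y=0) = 1/30
  weight(Y=1) = 1/5
Total weight = 1/30 + 1/5 = 7/30
P(Y=0 | obs) = 1/30 / 7/30 = 1/7
P(Y=1 | obs) = 1/5 / 7/30 = 6/7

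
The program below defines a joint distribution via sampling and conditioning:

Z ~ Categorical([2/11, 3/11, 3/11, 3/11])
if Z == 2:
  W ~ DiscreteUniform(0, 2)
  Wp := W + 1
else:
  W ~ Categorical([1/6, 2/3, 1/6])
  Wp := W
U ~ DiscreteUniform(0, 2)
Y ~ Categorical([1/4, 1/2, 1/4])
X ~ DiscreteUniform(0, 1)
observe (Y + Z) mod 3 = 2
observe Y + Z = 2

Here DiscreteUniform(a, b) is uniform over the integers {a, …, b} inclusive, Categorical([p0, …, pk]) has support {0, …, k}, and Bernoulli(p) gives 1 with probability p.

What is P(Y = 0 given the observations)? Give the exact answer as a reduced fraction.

Enumerate traces; 54 have nonzero weight after conditioning:
  (Z=0, W=0, U=0, Y=2, X=0) weight 1/792
  (Z=0, W=0, U=0, Y=2, X=1) weight 1/792
  (Z=0, W=0, U=1, Y=2, X=0) weight 1/792
  (Z=0, W=0, U=1, Y=2, X=1) weight 1/792
  (Z=0, W=0, U=2, Y=2, X=0) weight 1/792
  (Z=0, W=0, U=2, Y=2, X=1) weight 1/792
  (Z=0, W=1, U=0, Y=2, X=0) weight 1/198
  (Z=0, W=1, U=0, Y=2, X=1) weight 1/198
  (Z=1, W=0, U=0, Y=1, X=0) weight 1/264
  (Z=2, W=0, U=0, Y=0, X=0) weight 1/264
  … 44 more
Group by Y:
  weight(Y=0) = 3/44
  weight(Y=1) = 3/22
  weight(Y=2) = 1/22
Total weight = 3/44 + 3/22 + 1/22 = 1/4
P(Y=0 | obs) = 3/44 / 1/4 = 3/11
P(Y=1 | obs) = 3/22 / 1/4 = 6/11
P(Y=2 | obs) = 1/22 / 1/4 = 2/11

P(Y = 0 | obs) = 3/11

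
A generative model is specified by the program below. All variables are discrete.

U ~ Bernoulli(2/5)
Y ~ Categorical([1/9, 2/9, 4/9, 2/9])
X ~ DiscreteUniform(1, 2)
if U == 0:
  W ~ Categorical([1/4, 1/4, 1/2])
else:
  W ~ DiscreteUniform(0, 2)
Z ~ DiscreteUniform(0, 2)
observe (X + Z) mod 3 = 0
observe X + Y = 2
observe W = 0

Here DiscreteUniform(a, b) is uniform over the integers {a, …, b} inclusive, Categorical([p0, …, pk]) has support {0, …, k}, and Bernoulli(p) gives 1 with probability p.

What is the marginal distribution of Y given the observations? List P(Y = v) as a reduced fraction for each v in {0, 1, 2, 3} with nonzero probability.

P(Y=0) = 1/3, P(Y=1) = 2/3

Enumerate traces; 4 have nonzero weight after conditioning:
  (U=0, Y=0, X=2, W=0, Z=1) weight 1/360
  (U=0, Y=1, X=1, W=0, Z=2) weight 1/180
  (U=1, Y=0, X=2, W=0, Z=1) weight 1/405
  (U=1, Y=1, X=1, W=0, Z=2) weight 2/405
Group by Y:
  weight(Y=0) = 17/3240
  weight(Y=1) = 17/1620
Total weight = 17/3240 + 17/1620 = 17/1080
P(Y=0 | obs) = 17/3240 / 17/1080 = 1/3
P(Y=1 | obs) = 17/1620 / 17/1080 = 2/3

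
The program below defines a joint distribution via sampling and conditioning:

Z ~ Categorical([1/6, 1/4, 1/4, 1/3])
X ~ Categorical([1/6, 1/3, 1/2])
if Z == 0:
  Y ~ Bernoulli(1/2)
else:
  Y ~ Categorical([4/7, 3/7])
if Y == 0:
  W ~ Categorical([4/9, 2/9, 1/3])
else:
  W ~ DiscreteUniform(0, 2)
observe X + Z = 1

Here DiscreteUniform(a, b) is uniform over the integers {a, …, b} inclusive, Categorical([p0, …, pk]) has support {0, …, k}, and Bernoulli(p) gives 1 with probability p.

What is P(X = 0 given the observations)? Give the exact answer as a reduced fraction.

P(X = 0 | obs) = 3/7

Enumerate traces; 12 have nonzero weight after conditioning:
  (Z=0, X=1, Y=0, W=0) weight 1/81
  (Z=0, X=1, Y=0, W=1) weight 1/162
  (Z=0, X=1, Y=0, W=2) weight 1/108
  (Z=0, X=1, Y=1, W=0) weight 1/108
  (Z=0, X=1, Y=1, W=1) weight 1/108
  (Z=0, X=1, Y=1, W=2) weight 1/108
  (Z=1, X=0, Y=0, W=0) weight 2/189
  (Z=1, X=0, Y=0, W=1) weight 1/189
  … 4 more
Group by X:
  weight(X=0) = 1/24
  weight(X=1) = 1/18
Total weight = 1/24 + 1/18 = 7/72
P(X=0 | obs) = 1/24 / 7/72 = 3/7
P(X=1 | obs) = 1/18 / 7/72 = 4/7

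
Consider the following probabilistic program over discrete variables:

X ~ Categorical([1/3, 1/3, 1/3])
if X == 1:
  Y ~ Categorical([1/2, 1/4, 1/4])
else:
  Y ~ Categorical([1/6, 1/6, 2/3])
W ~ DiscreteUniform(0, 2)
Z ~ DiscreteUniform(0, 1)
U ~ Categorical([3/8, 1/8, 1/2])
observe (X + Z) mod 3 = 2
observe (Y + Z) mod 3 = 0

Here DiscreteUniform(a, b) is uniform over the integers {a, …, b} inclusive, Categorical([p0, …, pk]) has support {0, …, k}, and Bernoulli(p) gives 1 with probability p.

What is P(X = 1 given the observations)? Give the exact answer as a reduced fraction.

Enumerate traces; 18 have nonzero weight after conditioning:
  (X=1, Y=2, W=0, Z=1, U=0) weight 1/192
  (X=1, Y=2, W=0, Z=1, U=1) weight 1/576
  (X=1, Y=2, W=0, Z=1, U=2) weight 1/144
  (X=1, Y=2, W=1, Z=1, U=0) weight 1/192
  (X=1, Y=2, W=1, Z=1, U=1) weight 1/576
  (X=1, Y=2, W=1, Z=1, U=2) weight 1/144
  (X=1, Y=2, W=2, Z=1, U=0) weight 1/192
  (X=1, Y=2, W=2, Z=1, U=1) weight 1/576
  (X=2, Y=0, W=0, Z=0, U=0) weight 1/288
  … 9 more
Group by X:
  weight(X=1) = 1/24
  weight(X=2) = 1/36
Total weight = 1/24 + 1/36 = 5/72
P(X=1 | obs) = 1/24 / 5/72 = 3/5
P(X=2 | obs) = 1/36 / 5/72 = 2/5

P(X = 1 | obs) = 3/5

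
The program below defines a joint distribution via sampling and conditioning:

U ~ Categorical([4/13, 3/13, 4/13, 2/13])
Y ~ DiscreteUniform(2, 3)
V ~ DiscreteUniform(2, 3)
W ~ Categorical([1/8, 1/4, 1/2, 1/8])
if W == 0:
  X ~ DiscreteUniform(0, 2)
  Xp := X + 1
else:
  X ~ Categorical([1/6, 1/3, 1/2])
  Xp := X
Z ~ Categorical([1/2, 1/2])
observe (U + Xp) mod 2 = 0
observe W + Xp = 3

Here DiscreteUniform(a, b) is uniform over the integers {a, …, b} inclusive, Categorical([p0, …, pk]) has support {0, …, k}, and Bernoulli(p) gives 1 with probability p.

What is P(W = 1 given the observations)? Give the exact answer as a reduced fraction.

Enumerate traces; 64 have nonzero weight after conditioning:
  (U=0, Y=2, V=2, W=1, X=2, Z=0) weight 1/208
  (U=0, Y=2, V=2, W=1, X=2, Z=1) weight 1/208
  (U=0, Y=2, V=2, W=3, X=0, Z=0) weight 1/1248
  (U=0, Y=2, V=2, W=3, X=0, Z=1) weight 1/1248
  (U=0, Y=2, V=3, W=1, X=2, Z=0) weight 1/208
  (U=0, Y=2, V=3, W=1, X=2, Z=1) weight 1/208
  (U=0, Y=2, V=3, W=3, X=0, Z=0) weight 1/1248
  (U=0, Y=2, V=3, W=3, X=0, Z=1) weight 1/1248
  (U=1, Y=2, V=2, W=0, X=2, Z=0) weight 1/832
  (U=1, Y=2, V=2, W=2, X=1, Z=0) weight 1/208
  … 54 more
Group by W:
  weight(W=0) = 5/312
  weight(W=1) = 1/13
  weight(W=2) = 5/78
  weight(W=3) = 1/78
Total weight = 5/312 + 1/13 + 5/78 + 1/78 = 53/312
P(W=0 | obs) = 5/312 / 53/312 = 5/53
P(W=1 | obs) = 1/13 / 53/312 = 24/53
P(W=2 | obs) = 5/78 / 53/312 = 20/53
P(W=3 | obs) = 1/78 / 53/312 = 4/53

P(W = 1 | obs) = 24/53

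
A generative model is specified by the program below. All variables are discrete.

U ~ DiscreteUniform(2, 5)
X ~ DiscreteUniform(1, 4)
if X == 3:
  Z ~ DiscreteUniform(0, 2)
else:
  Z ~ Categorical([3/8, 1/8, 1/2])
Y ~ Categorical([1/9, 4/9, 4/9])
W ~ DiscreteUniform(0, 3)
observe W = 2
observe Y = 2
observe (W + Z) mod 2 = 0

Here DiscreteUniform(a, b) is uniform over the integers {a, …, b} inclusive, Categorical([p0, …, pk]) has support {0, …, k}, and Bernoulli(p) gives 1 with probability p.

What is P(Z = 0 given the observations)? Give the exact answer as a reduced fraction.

P(Z = 0 | obs) = 35/79

Enumerate traces; 32 have nonzero weight after conditioning:
  (U=2, X=1, Z=0, Y=2, W=2) weight 1/384
  (U=2, X=1, Z=2, Y=2, W=2) weight 1/288
  (U=2, X=2, Z=0, Y=2, W=2) weight 1/384
  (U=2, X=2, Z=2, Y=2, W=2) weight 1/288
  (U=2, X=3, Z=0, Y=2, W=2) weight 1/432
  (U=2, X=3, Z=2, Y=2, W=2) weight 1/432
  (U=2, X=4, Z=0, Y=2, W=2) weight 1/384
  (U=2, X=4, Z=2, Y=2, W=2) weight 1/288
  … 24 more
Group by Z:
  weight(Z=0) = 35/864
  weight(Z=2) = 11/216
Total weight = 35/864 + 11/216 = 79/864
P(Z=0 | obs) = 35/864 / 79/864 = 35/79
P(Z=2 | obs) = 11/216 / 79/864 = 44/79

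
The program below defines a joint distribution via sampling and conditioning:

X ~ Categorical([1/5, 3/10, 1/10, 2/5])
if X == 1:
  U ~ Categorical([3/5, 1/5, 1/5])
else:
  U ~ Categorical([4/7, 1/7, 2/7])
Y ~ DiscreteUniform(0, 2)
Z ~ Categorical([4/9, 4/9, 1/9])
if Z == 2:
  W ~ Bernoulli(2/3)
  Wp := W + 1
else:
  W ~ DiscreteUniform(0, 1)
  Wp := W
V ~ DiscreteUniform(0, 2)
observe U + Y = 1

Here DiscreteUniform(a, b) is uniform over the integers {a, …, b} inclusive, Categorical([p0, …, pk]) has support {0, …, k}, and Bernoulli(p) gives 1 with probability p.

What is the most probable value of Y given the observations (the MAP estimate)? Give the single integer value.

argmax_v P(Y = v | obs) = 1

Enumerate traces; 144 have nonzero weight after conditioning:
  (X=0, U=0, Y=1, Z=0, W=0, V=0) weight 8/2835
  (X=0, U=0, Y=1, Z=0, W=0, V=1) weight 8/2835
  (X=0, U=0, Y=1, Z=0, W=0, V=2) weight 8/2835
  (X=0, U=0, Y=1, Z=0, W=1, V=0) weight 8/2835
  (X=0, U=0, Y=1, Z=0, W=1, V=1) weight 8/2835
  (X=0, U=0, Y=1, Z=0, W=1, V=2) weight 8/2835
  (X=0, U=0, Y=1, Z=1, W=0, V=0) weight 8/2835
  (X=0, U=0, Y=1, Z=1, W=0, V=1) weight 8/2835
  (X=0, U=1, Y=0, Z=0, W=0, V=0) weight 2/2835
  … 135 more
Group by Y:
  weight(Y=0) = 4/75
  weight(Y=1) = 29/150
Total weight = 4/75 + 29/150 = 37/150
P(Y=0 | obs) = 4/75 / 37/150 = 8/37
P(Y=1 | obs) = 29/150 / 37/150 = 29/37
argmax = 1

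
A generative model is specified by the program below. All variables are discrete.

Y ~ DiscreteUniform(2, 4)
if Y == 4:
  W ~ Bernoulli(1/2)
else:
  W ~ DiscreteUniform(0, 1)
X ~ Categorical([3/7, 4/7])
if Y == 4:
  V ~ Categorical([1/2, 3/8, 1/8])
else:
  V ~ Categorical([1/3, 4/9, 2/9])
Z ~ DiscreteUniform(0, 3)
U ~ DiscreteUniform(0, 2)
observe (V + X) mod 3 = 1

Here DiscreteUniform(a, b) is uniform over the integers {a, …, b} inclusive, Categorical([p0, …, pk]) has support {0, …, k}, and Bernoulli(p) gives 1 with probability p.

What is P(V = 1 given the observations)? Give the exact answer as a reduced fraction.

Enumerate traces; 144 have nonzero weight after conditioning:
  (Y=2, W=0, X=0, V=1, Z=0, U=0) weight 1/378
  (Y=2, W=0, X=0, V=1, Z=0, U=1) weight 1/378
  (Y=2, W=0, X=0, V=1, Z=0, U=2) weight 1/378
  (Y=2, W=0, X=0, V=1, Z=1, U=0) weight 1/378
  (Y=2, W=0, X=0, V=1, Z=1, U=1) weight 1/378
  (Y=2, W=0, X=0, V=1, Z=1, U=2) weight 1/378
  (Y=2, W=0, X=0, V=1, Z=2, U=0) weight 1/378
  (Y=2, W=0, X=0, V=1, Z=2, U=1) weight 1/378
  (Y=2, W=0, X=1, V=0, Z=0, U=0) weight 1/378
  … 135 more
Group by V:
  weight(V=0) = 2/9
  weight(V=1) = 13/72
Total weight = 2/9 + 13/72 = 29/72
P(V=0 | obs) = 2/9 / 29/72 = 16/29
P(V=1 | obs) = 13/72 / 29/72 = 13/29

P(V = 1 | obs) = 13/29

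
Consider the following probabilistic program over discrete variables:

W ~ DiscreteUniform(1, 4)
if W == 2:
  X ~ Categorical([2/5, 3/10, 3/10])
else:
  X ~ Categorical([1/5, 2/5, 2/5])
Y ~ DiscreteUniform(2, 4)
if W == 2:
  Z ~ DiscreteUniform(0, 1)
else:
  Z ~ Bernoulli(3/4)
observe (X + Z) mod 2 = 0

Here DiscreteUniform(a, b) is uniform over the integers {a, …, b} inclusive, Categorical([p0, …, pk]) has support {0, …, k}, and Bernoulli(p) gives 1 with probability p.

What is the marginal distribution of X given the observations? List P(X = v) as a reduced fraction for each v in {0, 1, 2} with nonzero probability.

P(X=0) = 7/37, P(X=1) = 21/37, P(X=2) = 9/37

Enumerate traces; 36 have nonzero weight after conditioning:
  (W=1, X=0, Y=2, Z=0) weight 1/240
  (W=1, X=0, Y=3, Z=0) weight 1/240
  (W=1, X=0, Y=4, Z=0) weight 1/240
  (W=1, X=1, Y=2, Z=1) weight 1/40
  (W=1, X=1, Y=3, Z=1) weight 1/40
  (W=1, X=1, Y=4, Z=1) weight 1/40
  (W=1, X=2, Y=2, Z=0) weight 1/120
  (W=1, X=2, Y=3, Z=0) weight 1/120
  … 28 more
Group by X:
  weight(X=0) = 7/80
  weight(X=1) = 21/80
  weight(X=2) = 9/80
Total weight = 7/80 + 21/80 + 9/80 = 37/80
P(X=0 | obs) = 7/80 / 37/80 = 7/37
P(X=1 | obs) = 21/80 / 37/80 = 21/37
P(X=2 | obs) = 9/80 / 37/80 = 9/37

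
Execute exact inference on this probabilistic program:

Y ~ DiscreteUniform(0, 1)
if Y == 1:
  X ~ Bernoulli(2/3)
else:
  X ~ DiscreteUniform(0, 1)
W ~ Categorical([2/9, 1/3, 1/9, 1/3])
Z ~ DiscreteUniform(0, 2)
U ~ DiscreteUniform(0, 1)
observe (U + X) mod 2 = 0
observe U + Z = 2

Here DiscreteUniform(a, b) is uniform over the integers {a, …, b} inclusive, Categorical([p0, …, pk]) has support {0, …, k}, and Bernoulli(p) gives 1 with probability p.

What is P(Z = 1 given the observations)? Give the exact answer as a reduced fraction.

P(Z = 1 | obs) = 7/12

Enumerate traces; 16 have nonzero weight after conditioning:
  (Y=0, X=0, W=0, Z=2, U=0) weight 1/108
  (Y=0, X=0, W=1, Z=2, U=0) weight 1/72
  (Y=0, X=0, W=2, Z=2, U=0) weight 1/216
  (Y=0, X=0, W=3, Z=2, U=0) weight 1/72
  (Y=0, X=1, W=0, Z=1, U=1) weight 1/108
  (Y=0, X=1, W=1, Z=1, U=1) weight 1/72
  (Y=0, X=1, W=2, Z=1, U=1) weight 1/216
  (Y=0, X=1, W=3, Z=1, U=1) weight 1/72
  … 8 more
Group by Z:
  weight(Z=1) = 7/72
  weight(Z=2) = 5/72
Total weight = 7/72 + 5/72 = 1/6
P(Z=1 | obs) = 7/72 / 1/6 = 7/12
P(Z=2 | obs) = 5/72 / 1/6 = 5/12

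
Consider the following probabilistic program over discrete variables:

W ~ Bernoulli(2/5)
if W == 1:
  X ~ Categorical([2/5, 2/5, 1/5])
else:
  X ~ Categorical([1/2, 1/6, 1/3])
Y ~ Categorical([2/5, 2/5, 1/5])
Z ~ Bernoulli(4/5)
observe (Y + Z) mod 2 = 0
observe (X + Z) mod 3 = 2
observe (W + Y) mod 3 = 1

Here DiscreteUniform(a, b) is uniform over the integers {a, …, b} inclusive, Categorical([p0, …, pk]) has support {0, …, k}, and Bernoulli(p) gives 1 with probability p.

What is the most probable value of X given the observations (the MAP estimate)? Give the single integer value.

Enumerate traces; 2 have nonzero weight after conditioning:
  (W=0, X=1, Y=1, Z=1) weight 4/125
  (W=1, X=2, Y=0, Z=0) weight 4/625
Group by X:
  weight(X=1) = 4/125
  weight(X=2) = 4/625
Total weight = 4/125 + 4/625 = 24/625
P(X=1 | obs) = 4/125 / 24/625 = 5/6
P(X=2 | obs) = 4/625 / 24/625 = 1/6
argmax = 1

argmax_v P(X = v | obs) = 1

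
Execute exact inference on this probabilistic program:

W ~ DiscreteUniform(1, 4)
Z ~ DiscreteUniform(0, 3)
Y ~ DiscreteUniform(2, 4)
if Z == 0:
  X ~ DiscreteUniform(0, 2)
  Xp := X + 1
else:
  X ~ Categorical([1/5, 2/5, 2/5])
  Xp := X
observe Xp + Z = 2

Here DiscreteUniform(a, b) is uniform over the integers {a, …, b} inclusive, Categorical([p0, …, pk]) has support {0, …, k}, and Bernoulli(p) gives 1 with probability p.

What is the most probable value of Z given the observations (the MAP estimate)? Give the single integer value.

argmax_v P(Z = v | obs) = 1

Enumerate traces; 36 have nonzero weight after conditioning:
  (W=1, Z=0, Y=2, X=1) weight 1/144
  (W=1, Z=0, Y=3, X=1) weight 1/144
  (W=1, Z=0, Y=4, X=1) weight 1/144
  (W=1, Z=1, Y=2, X=1) weight 1/120
  (W=1, Z=1, Y=3, X=1) weight 1/120
  (W=1, Z=1, Y=4, X=1) weight 1/120
  (W=1, Z=2, Y=2, X=0) weight 1/240
  (W=1, Z=2, Y=3, X=0) weight 1/240
  … 28 more
Group by Z:
  weight(Z=0) = 1/12
  weight(Z=1) = 1/10
  weight(Z=2) = 1/20
Total weight = 1/12 + 1/10 + 1/20 = 7/30
P(Z=0 | obs) = 1/12 / 7/30 = 5/14
P(Z=1 | obs) = 1/10 / 7/30 = 3/7
P(Z=2 | obs) = 1/20 / 7/30 = 3/14
argmax = 1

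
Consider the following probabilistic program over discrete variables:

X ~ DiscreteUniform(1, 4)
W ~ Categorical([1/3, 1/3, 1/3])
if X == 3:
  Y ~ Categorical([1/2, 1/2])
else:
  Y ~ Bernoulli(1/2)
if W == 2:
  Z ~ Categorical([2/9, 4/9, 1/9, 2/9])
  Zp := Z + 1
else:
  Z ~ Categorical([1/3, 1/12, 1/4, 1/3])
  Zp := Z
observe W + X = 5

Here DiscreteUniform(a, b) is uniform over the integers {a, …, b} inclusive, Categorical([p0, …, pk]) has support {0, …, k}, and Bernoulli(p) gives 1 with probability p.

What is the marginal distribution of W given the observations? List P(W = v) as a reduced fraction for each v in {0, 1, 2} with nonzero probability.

P(W=1) = 1/2, P(W=2) = 1/2

Enumerate traces; 16 have nonzero weight after conditioning:
  (X=3, W=2, Y=0, Z=0) weight 1/108
  (X=3, W=2, Y=0, Z=1) weight 1/54
  (X=3, W=2, Y=0, Z=2) weight 1/216
  (X=3, W=2, Y=0, Z=3) weight 1/108
  (X=3, W=2, Y=1, Z=0) weight 1/108
  (X=3, W=2, Y=1, Z=1) weight 1/54
  (X=3, W=2, Y=1, Z=2) weight 1/216
  (X=3, W=2, Y=1, Z=3) weight 1/108
  (X=4, W=1, Y=0, Z=0) weight 1/72
  … 7 more
Group by W:
  weight(W=1) = 1/12
  weight(W=2) = 1/12
Total weight = 1/12 + 1/12 = 1/6
P(W=1 | obs) = 1/12 / 1/6 = 1/2
P(W=2 | obs) = 1/12 / 1/6 = 1/2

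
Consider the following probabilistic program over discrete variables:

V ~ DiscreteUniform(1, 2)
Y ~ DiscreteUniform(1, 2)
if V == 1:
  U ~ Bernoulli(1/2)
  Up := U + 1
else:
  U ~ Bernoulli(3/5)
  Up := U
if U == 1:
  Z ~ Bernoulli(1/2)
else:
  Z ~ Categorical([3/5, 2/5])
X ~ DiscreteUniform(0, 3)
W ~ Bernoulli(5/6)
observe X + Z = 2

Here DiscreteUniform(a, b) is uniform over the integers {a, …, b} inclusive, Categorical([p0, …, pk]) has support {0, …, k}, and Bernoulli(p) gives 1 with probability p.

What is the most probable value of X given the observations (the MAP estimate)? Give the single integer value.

argmax_v P(X = v | obs) = 2

Enumerate traces; 32 have nonzero weight after conditioning:
  (V=1, Y=1, U=0, Z=0, X=2, W=0) weight 1/320
  (V=1, Y=1, U=0, Z=0, X=2, W=1) weight 1/64
  (V=1, Y=1, U=0, Z=1, X=1, W=0) weight 1/480
  (V=1, Y=1, U=0, Z=1, X=1, W=1) weight 1/96
  (V=1, Y=1, U=1, Z=0, X=2, W=0) weight 1/384
  (V=1, Y=1, U=1, Z=0, X=2, W=1) weight 5/384
  (V=1, Y=1, U=1, Z=1, X=1, W=0) weight 1/384
  (V=1, Y=1, U=1, Z=1, X=1, W=1) weight 5/384
  … 24 more
Group by X:
  weight(X=1) = 91/800
  weight(X=2) = 109/800
Total weight = 91/800 + 109/800 = 1/4
P(X=1 | obs) = 91/800 / 1/4 = 91/200
P(X=2 | obs) = 109/800 / 1/4 = 109/200
argmax = 2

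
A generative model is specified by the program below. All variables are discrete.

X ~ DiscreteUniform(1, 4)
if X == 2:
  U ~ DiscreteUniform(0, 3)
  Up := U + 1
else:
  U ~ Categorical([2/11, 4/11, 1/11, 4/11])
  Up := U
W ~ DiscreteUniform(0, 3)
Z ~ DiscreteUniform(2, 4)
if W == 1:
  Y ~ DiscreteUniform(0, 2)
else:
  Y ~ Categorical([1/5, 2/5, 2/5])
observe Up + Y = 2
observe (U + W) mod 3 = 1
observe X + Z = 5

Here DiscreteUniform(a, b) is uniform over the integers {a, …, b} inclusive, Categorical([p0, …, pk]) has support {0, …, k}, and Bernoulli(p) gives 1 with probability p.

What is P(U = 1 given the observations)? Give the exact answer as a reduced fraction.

Enumerate traces; 11 have nonzero weight after conditioning:
  (X=1, U=0, W=1, Z=4, Y=2) weight 1/792
  (X=1, U=1, W=0, Z=4, Y=1) weight 1/330
  (X=1, U=1, W=3, Z=4, Y=1) weight 1/330
  (X=1, U=2, W=2, Z=4, Y=0) weight 1/2640
  (X=2, U=0, W=1, Z=3, Y=1) weight 1/576
  (X=2, U=1, W=0, Z=3, Y=0) weight 1/960
  (X=2, U=1, W=3, Z=3, Y=0) weight 1/960
  (X=3, U=0, W=1, Z=2, Y=2) weight 1/792
  … 3 more
Group by U:
  weight(U=0) = 3/704
  weight(U=1) = 5/352
  weight(U=2) = 1/1320
Total weight = 3/704 + 5/352 + 1/1320 = 203/10560
P(U=0 | obs) = 3/704 / 203/10560 = 45/203
P(U=1 | obs) = 5/352 / 203/10560 = 150/203
P(U=2 | obs) = 1/1320 / 203/10560 = 8/203

P(U = 1 | obs) = 150/203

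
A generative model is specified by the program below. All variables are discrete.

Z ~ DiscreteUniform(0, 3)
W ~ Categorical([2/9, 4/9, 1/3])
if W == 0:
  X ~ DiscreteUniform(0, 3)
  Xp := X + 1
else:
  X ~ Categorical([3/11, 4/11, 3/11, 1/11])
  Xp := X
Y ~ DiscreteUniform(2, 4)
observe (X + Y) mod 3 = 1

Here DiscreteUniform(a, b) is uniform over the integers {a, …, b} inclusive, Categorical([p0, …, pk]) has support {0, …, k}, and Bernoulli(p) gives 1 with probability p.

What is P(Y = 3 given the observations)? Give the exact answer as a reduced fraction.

P(Y = 3 | obs) = 67/198

Enumerate traces; 48 have nonzero weight after conditioning:
  (Z=0, W=0, X=0, Y=4) weight 1/216
  (Z=0, W=0, X=1, Y=3) weight 1/216
  (Z=0, W=0, X=2, Y=2) weight 1/216
  (Z=0, W=0, X=3, Y=4) weight 1/216
  (Z=0, W=1, X=0, Y=4) weight 1/99
  (Z=0, W=1, X=1, Y=3) weight 4/297
  (Z=0, W=1, X=2, Y=2) weight 1/99
  (Z=0, W=1, X=3, Y=4) weight 1/297
  … 40 more
Group by Y:
  weight(Y=2) = 53/594
  weight(Y=3) = 67/594
  weight(Y=4) = 13/99
Total weight = 53/594 + 67/594 + 13/99 = 1/3
P(Y=2 | obs) = 53/594 / 1/3 = 53/198
P(Y=3 | obs) = 67/594 / 1/3 = 67/198
P(Y=4 | obs) = 13/99 / 1/3 = 13/33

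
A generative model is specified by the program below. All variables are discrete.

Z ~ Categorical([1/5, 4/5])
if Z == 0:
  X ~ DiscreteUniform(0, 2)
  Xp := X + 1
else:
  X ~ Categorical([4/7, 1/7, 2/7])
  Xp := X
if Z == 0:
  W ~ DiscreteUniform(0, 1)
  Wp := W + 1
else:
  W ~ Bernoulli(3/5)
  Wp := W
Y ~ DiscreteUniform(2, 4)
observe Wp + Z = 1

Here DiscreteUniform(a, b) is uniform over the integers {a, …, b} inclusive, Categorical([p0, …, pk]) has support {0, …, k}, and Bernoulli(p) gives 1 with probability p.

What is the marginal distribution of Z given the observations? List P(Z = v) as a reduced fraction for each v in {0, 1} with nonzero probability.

Enumerate traces; 18 have nonzero weight after conditioning:
  (Z=0, X=0, W=0, Y=2) weight 1/90
  (Z=0, X=0, W=0, Y=3) weight 1/90
  (Z=0, X=0, W=0, Y=4) weight 1/90
  (Z=0, X=1, W=0, Y=2) weight 1/90
  (Z=0, X=1, W=0, Y=3) weight 1/90
  (Z=0, X=1, W=0, Y=4) weight 1/90
  (Z=0, X=2, W=0, Y=2) weight 1/90
  (Z=0, X=2, W=0, Y=3) weight 1/90
  (Z=1, X=0, W=0, Y=2) weight 32/525
  … 9 more
Group by Z:
  weight(Z=0) = 1/10
  weight(Z=1) = 8/25
Total weight = 1/10 + 8/25 = 21/50
P(Z=0 | obs) = 1/10 / 21/50 = 5/21
P(Z=1 | obs) = 8/25 / 21/50 = 16/21

P(Z=0) = 5/21, P(Z=1) = 16/21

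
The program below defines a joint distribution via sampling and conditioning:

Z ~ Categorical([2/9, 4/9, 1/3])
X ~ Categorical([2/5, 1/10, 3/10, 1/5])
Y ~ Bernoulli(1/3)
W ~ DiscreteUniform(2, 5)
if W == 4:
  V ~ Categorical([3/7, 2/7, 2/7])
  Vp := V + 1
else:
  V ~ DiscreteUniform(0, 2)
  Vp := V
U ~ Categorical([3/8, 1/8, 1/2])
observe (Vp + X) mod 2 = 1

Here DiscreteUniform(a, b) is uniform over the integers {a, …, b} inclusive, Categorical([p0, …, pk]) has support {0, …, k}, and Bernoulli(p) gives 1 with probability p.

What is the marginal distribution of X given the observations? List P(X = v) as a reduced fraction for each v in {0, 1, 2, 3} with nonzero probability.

P(X=0) = 4/11, P(X=1) = 4/33, P(X=2) = 3/11, P(X=3) = 8/33

Enumerate traces; 432 have nonzero weight after conditioning:
  (Z=0, X=0, Y=0, W=2, V=1, U=0) weight 1/540
  (Z=0, X=0, Y=0, W=2, V=1, U=1) weight 1/1620
  (Z=0, X=0, Y=0, W=2, V=1, U=2) weight 1/405
  (Z=0, X=0, Y=0, W=3, V=1, U=0) weight 1/540
  (Z=0, X=0, Y=0, W=3, V=1, U=1) weight 1/1620
  (Z=0, X=0, Y=0, W=3, V=1, U=2) weight 1/405
  (Z=0, X=0, Y=0, W=4, V=0, U=0) weight 1/420
  (Z=0, X=0, Y=0, W=4, V=0, U=1) weight 1/1260
  (Z=0, X=1, Y=0, W=2, V=0, U=0) weight 1/2160
  (Z=0, X=2, Y=0, W=2, V=1, U=0) weight 1/720
  … 422 more
Group by X:
  weight(X=0) = 6/35
  weight(X=1) = 2/35
  weight(X=2) = 9/70
  weight(X=3) = 4/35
Total weight = 6/35 + 2/35 + 9/70 + 4/35 = 33/70
P(X=0 | obs) = 6/35 / 33/70 = 4/11
P(X=1 | obs) = 2/35 / 33/70 = 4/33
P(X=2 | obs) = 9/70 / 33/70 = 3/11
P(X=3 | obs) = 4/35 / 33/70 = 8/33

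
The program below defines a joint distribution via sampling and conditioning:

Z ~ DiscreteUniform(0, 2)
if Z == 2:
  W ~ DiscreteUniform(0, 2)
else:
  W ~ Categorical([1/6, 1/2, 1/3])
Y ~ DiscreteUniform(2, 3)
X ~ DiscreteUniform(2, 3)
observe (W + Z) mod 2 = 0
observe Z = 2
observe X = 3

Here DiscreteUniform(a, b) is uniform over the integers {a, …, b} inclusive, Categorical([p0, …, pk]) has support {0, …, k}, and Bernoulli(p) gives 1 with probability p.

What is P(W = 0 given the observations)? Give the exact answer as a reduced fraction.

Enumerate traces; 4 have nonzero weight after conditioning:
  (Z=2, W=0, Y=2, X=3) weight 1/36
  (Z=2, W=0, Y=3, X=3) weight 1/36
  (Z=2, W=2, Y=2, X=3) weight 1/36
  (Z=2, W=2, Y=3, X=3) weight 1/36
Group by W:
  weight(W=0) = 1/18
  weight(W=2) = 1/18
Total weight = 1/18 + 1/18 = 1/9
P(W=0 | obs) = 1/18 / 1/9 = 1/2
P(W=2 | obs) = 1/18 / 1/9 = 1/2

P(W = 0 | obs) = 1/2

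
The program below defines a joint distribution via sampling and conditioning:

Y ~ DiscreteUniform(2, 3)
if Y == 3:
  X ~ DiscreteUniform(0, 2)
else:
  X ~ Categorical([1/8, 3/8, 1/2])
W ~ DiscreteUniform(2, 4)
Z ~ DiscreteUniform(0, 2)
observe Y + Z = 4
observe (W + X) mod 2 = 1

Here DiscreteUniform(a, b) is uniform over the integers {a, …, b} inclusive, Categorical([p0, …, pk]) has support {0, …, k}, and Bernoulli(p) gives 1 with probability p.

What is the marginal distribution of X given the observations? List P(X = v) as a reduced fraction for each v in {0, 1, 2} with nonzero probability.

Enumerate traces; 8 have nonzero weight after conditioning:
  (Y=2, X=0, W=3, Z=2) weight 1/144
  (Y=2, X=1, W=2, Z=2) weight 1/48
  (Y=2, X=1, W=4, Z=2) weight 1/48
  (Y=2, X=2, W=3, Z=2) weight 1/36
  (Y=3, X=0, W=3, Z=1) weight 1/54
  (Y=3, X=1, W=2, Z=1) weight 1/54
  (Y=3, X=1, W=4, Z=1) weight 1/54
  (Y=3, X=2, W=3, Z=1) weight 1/54
Group by X:
  weight(X=0) = 11/432
  weight(X=1) = 17/216
  weight(X=2) = 5/108
Total weight = 11/432 + 17/216 + 5/108 = 65/432
P(X=0 | obs) = 11/432 / 65/432 = 11/65
P(X=1 | obs) = 17/216 / 65/432 = 34/65
P(X=2 | obs) = 5/108 / 65/432 = 4/13

P(X=0) = 11/65, P(X=1) = 34/65, P(X=2) = 4/13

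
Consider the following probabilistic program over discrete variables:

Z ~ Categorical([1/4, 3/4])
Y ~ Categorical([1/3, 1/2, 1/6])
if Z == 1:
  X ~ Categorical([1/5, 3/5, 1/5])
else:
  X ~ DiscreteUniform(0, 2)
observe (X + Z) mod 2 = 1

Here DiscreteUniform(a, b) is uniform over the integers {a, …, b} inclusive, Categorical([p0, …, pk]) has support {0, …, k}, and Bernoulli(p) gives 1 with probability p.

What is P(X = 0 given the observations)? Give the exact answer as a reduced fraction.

P(X = 0 | obs) = 9/23

Enumerate traces; 9 have nonzero weight after conditioning:
  (Z=0, Y=0, X=1) weight 1/36
  (Z=0, Y=1, X=1) weight 1/24
  (Z=0, Y=2, X=1) weight 1/72
  (Z=1, Y=0, X=0) weight 1/20
  (Z=1, Y=0, X=2) weight 1/20
  (Z=1, Y=1, X=0) weight 3/40
  (Z=1, Y=1, X=2) weight 3/40
  (Z=1, Y=2, X=0) weight 1/40
  … 1 more
Group by X:
  weight(X=0) = 3/20
  weight(X=1) = 1/12
  weight(X=2) = 3/20
Total weight = 3/20 + 1/12 + 3/20 = 23/60
P(X=0 | obs) = 3/20 / 23/60 = 9/23
P(X=1 | obs) = 1/12 / 23/60 = 5/23
P(X=2 | obs) = 3/20 / 23/60 = 9/23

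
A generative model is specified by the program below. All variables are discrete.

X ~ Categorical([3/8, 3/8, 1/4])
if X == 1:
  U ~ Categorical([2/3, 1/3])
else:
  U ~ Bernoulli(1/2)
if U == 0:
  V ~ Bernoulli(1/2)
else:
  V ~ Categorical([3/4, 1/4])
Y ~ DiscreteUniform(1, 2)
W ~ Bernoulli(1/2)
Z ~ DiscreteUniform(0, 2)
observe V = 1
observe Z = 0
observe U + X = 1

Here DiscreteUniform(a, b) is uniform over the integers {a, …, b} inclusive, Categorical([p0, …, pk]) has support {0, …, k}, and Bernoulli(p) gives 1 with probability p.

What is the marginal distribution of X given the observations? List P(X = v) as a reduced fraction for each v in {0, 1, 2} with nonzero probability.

P(X=0) = 3/11, P(X=1) = 8/11

Enumerate traces; 8 have nonzero weight after conditioning:
  (X=0, U=1, V=1, Y=1, W=0, Z=0) weight 1/256
  (X=0, U=1, V=1, Y=1, W=1, Z=0) weight 1/256
  (X=0, U=1, V=1, Y=2, W=0, Z=0) weight 1/256
  (X=0, U=1, V=1, Y=2, W=1, Z=0) weight 1/256
  (X=1, U=0, V=1, Y=1, W=0, Z=0) weight 1/96
  (X=1, U=0, V=1, Y=1, W=1, Z=0) weight 1/96
  (X=1, U=0, V=1, Y=2, W=0, Z=0) weight 1/96
  (X=1, U=0, V=1, Y=2, W=1, Z=0) weight 1/96
Group by X:
  weight(X=0) = 1/64
  weight(X=1) = 1/24
Total weight = 1/64 + 1/24 = 11/192
P(X=0 | obs) = 1/64 / 11/192 = 3/11
P(X=1 | obs) = 1/24 / 11/192 = 8/11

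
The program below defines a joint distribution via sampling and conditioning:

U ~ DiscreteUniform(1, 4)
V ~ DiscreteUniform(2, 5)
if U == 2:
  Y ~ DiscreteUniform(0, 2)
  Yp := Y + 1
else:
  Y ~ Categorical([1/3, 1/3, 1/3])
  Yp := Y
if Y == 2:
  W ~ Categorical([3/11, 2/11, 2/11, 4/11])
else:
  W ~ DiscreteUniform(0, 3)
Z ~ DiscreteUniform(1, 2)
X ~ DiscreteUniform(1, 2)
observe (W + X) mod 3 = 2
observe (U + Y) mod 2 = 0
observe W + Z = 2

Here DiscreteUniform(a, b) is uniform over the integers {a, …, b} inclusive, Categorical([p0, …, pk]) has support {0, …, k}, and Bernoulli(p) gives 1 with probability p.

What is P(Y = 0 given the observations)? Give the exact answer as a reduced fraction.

P(Y = 0 | obs) = 11/32

Enumerate traces; 48 have nonzero weight after conditioning:
  (U=1, V=2, Y=1, W=0, Z=2, X=2) weight 1/768
  (U=1, V=2, Y=1, W=1, Z=1, X=1) weight 1/768
  (U=1, V=3, Y=1, W=0, Z=2, X=2) weight 1/768
  (U=1, V=3, Y=1, W=1, Z=1, X=1) weight 1/768
  (U=1, V=4, Y=1, W=0, Z=2, X=2) weight 1/768
  (U=1, V=4, Y=1, W=1, Z=1, X=1) weight 1/768
  (U=1, V=5, Y=1, W=0, Z=2, X=2) weight 1/768
  (U=1, V=5, Y=1, W=1, Z=1, X=1) weight 1/768
  (U=2, V=2, Y=0, W=0, Z=2, X=2) weight 1/768
  (U=2, V=2, Y=2, W=0, Z=2, X=2) weight 1/704
  … 38 more
Group by Y:
  weight(Y=0) = 1/48
  weight(Y=1) = 1/48
  weight(Y=2) = 5/264
Total weight = 1/48 + 1/48 + 5/264 = 2/33
P(Y=0 | obs) = 1/48 / 2/33 = 11/32
P(Y=1 | obs) = 1/48 / 2/33 = 11/32
P(Y=2 | obs) = 5/264 / 2/33 = 5/16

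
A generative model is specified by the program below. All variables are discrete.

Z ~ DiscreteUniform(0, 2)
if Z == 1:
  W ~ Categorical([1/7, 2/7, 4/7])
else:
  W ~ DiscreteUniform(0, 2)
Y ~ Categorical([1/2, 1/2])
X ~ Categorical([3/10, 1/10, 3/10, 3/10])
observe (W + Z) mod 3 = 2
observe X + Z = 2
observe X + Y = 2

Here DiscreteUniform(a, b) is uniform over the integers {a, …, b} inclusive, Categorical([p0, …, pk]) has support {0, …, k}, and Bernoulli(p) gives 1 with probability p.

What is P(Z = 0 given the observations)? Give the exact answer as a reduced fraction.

Enumerate traces; 2 have nonzero weight after conditioning:
  (Z=0, W=2, Y=0, X=2) weight 1/60
  (Z=1, W=1, Y=1, X=1) weight 1/210
Group by Z:
  weight(Z=0) = 1/60
  weight(Z=1) = 1/210
Total weight = 1/60 + 1/210 = 3/140
P(Z=0 | obs) = 1/60 / 3/140 = 7/9
P(Z=1 | obs) = 1/210 / 3/140 = 2/9

P(Z = 0 | obs) = 7/9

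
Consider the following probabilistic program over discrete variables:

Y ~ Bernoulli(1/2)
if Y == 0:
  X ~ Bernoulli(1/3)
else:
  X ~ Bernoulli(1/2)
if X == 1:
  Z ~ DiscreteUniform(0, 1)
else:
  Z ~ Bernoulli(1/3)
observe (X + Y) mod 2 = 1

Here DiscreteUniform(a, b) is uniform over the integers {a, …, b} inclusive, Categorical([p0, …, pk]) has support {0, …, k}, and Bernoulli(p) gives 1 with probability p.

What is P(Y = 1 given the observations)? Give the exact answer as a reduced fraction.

Enumerate traces; 4 have nonzero weight after conditioning:
  (Y=0, X=1, Z=0) weight 1/12
  (Y=0, X=1, Z=1) weight 1/12
  (Y=1, X=0, Z=0) weight 1/6
  (Y=1, X=0, Z=1) weight 1/12
Group by Y:
  weight(Y=0) = 1/6
  weight(Y=1) = 1/4
Total weight = 1/6 + 1/4 = 5/12
P(Y=0 | obs) = 1/6 / 5/12 = 2/5
P(Y=1 | obs) = 1/4 / 5/12 = 3/5

P(Y = 1 | obs) = 3/5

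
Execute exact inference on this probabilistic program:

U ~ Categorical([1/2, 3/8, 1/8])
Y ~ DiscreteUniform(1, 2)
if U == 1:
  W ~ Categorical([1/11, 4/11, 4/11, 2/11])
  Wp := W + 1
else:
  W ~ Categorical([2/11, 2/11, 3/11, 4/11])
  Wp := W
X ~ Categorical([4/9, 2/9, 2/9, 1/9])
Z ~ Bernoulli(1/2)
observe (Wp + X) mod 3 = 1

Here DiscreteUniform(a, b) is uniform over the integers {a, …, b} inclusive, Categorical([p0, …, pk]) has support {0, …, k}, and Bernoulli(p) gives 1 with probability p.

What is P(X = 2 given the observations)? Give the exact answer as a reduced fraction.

P(X = 2 | obs) = 54/233

Enumerate traces; 64 have nonzero weight after conditioning:
  (U=0, Y=1, W=0, X=1, Z=0) weight 1/198
  (U=0, Y=1, W=0, X=1, Z=1) weight 1/198
  (U=0, Y=1, W=1, X=0, Z=0) weight 1/99
  (U=0, Y=1, W=1, X=0, Z=1) weight 1/99
  (U=0, Y=1, W=1, X=3, Z=0) weight 1/396
  (U=0, Y=1, W=1, X=3, Z=1) weight 1/396
  (U=0, Y=1, W=2, X=2, Z=0) weight 1/132
  (U=0, Y=1, W=2, X=2, Z=1) weight 1/132
  … 56 more
Group by X:
  weight(X=0) = 19/198
  weight(X=1) = 7/66
  weight(X=2) = 3/44
  weight(X=3) = 19/792
Total weight = 19/198 + 7/66 + 3/44 + 19/792 = 233/792
P(X=0 | obs) = 19/198 / 233/792 = 76/233
P(X=1 | obs) = 7/66 / 233/792 = 84/233
P(X=2 | obs) = 3/44 / 233/792 = 54/233
P(X=3 | obs) = 19/792 / 233/792 = 19/233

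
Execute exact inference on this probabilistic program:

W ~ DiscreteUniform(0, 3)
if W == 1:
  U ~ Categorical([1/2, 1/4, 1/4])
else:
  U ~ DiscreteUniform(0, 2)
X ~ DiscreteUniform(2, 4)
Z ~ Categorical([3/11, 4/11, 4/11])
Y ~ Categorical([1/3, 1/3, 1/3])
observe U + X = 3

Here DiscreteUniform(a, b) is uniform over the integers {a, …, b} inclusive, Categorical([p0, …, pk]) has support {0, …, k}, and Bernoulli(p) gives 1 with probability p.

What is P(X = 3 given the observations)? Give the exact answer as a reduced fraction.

P(X = 3 | obs) = 6/11

Enumerate traces; 72 have nonzero weight after conditioning:
  (W=0, U=0, X=3, Z=0, Y=0) weight 1/396
  (W=0, U=0, X=3, Z=0, Y=1) weight 1/396
  (W=0, U=0, X=3, Z=0, Y=2) weight 1/396
  (W=0, U=0, X=3, Z=1, Y=0) weight 1/297
  (W=0, U=0, X=3, Z=1, Y=1) weight 1/297
  (W=0, U=0, X=3, Z=1, Y=2) weight 1/297
  (W=0, U=0, X=3, Z=2, Y=0) weight 1/297
  (W=0, U=0, X=3, Z=2, Y=1) weight 1/297
  (W=0, U=1, X=2, Z=0, Y=0) weight 1/396
  … 63 more
Group by X:
  weight(X=2) = 5/48
  weight(X=3) = 1/8
Total weight = 5/48 + 1/8 = 11/48
P(X=2 | obs) = 5/48 / 11/48 = 5/11
P(X=3 | obs) = 1/8 / 11/48 = 6/11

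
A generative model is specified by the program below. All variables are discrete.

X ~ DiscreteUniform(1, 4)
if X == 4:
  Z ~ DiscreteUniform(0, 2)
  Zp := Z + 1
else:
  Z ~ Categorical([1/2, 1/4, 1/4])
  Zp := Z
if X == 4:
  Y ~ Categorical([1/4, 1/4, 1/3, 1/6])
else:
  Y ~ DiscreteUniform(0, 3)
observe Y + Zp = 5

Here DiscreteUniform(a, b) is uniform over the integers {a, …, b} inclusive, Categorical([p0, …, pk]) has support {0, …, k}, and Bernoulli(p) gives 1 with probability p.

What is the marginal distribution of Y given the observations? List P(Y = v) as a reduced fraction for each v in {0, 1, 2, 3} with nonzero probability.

P(Y=2) = 16/51, P(Y=3) = 35/51

Enumerate traces; 5 have nonzero weight after conditioning:
  (X=1, Z=2, Y=3) weight 1/64
  (X=2, Z=2, Y=3) weight 1/64
  (X=3, Z=2, Y=3) weight 1/64
  (X=4, Z=1, Y=3) weight 1/72
  (X=4, Z=2, Y=2) weight 1/36
Group by Y:
  weight(Y=2) = 1/36
  weight(Y=3) = 35/576
Total weight = 1/36 + 35/576 = 17/192
P(Y=2 | obs) = 1/36 / 17/192 = 16/51
P(Y=3 | obs) = 35/576 / 17/192 = 35/51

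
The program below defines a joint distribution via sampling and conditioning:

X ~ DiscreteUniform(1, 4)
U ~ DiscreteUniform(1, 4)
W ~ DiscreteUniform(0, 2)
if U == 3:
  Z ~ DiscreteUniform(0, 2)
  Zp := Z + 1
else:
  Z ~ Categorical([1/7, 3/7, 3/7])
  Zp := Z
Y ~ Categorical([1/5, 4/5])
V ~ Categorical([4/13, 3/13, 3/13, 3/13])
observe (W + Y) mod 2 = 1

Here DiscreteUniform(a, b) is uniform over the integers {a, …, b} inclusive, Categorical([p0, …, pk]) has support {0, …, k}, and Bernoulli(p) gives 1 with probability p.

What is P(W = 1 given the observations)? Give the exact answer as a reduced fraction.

P(W = 1 | obs) = 1/9

Enumerate traces; 576 have nonzero weight after conditioning:
  (X=1, U=1, W=0, Z=0, Y=1, V=0) weight 1/1365
  (X=1, U=1, W=0, Z=0, Y=1, V=1) weight 1/1820
  (X=1, U=1, W=0, Z=0, Y=1, V=2) weight 1/1820
  (X=1, U=1, W=0, Z=0, Y=1, V=3) weight 1/1820
  (X=1, U=1, W=0, Z=1, Y=1, V=0) weight 1/455
  (X=1, U=1, W=0, Z=1, Y=1, V=1) weight 3/1820
  (X=1, U=1, W=0, Z=1, Y=1, V=2) weight 3/1820
  (X=1, U=1, W=0, Z=1, Y=1, V=3) weight 3/1820
  (X=1, U=1, W=1, Z=0, Y=0, V=0) weight 1/5460
  (X=1, U=1, W=2, Z=0, Y=1, V=0) weight 1/1365
  … 566 more
Group by W:
  weight(W=0) = 4/15
  weight(W=1) = 1/15
  weight(W=2) = 4/15
Total weight = 4/15 + 1/15 + 4/15 = 3/5
P(W=0 | obs) = 4/15 / 3/5 = 4/9
P(W=1 | obs) = 1/15 / 3/5 = 1/9
P(W=2 | obs) = 4/15 / 3/5 = 4/9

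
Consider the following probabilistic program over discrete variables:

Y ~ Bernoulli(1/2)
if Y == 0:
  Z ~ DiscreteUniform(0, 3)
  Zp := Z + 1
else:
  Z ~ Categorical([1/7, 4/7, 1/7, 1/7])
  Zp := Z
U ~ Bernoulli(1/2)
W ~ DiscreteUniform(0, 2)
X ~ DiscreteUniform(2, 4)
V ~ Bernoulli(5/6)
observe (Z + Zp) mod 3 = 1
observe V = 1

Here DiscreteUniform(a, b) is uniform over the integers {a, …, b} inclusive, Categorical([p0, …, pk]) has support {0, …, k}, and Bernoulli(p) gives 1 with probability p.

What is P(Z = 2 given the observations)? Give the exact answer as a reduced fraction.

P(Z = 2 | obs) = 2/9

Enumerate traces; 54 have nonzero weight after conditioning:
  (Y=0, Z=0, U=0, W=0, X=2, V=1) weight 5/864
  (Y=0, Z=0, U=0, W=0, X=3, V=1) weight 5/864
  (Y=0, Z=0, U=0, W=0, X=4, V=1) weight 5/864
  (Y=0, Z=0, U=0, W=1, X=2, V=1) weight 5/864
  (Y=0, Z=0, U=0, W=1, X=3, V=1) weight 5/864
  (Y=0, Z=0, U=0, W=1, X=4, V=1) weight 5/864
  (Y=0, Z=0, U=0, W=2, X=2, V=1) weight 5/864
  (Y=0, Z=0, U=0, W=2, X=3, V=1) weight 5/864
  (Y=0, Z=3, U=0, W=0, X=2, V=1) weight 5/864
  (Y=1, Z=2, U=0, W=0, X=2, V=1) weight 5/1512
  … 44 more
Group by Z:
  weight(Z=0) = 5/48
  weight(Z=2) = 5/84
  weight(Z=3) = 5/48
Total weight = 5/48 + 5/84 + 5/48 = 15/56
P(Z=0 | obs) = 5/48 / 15/56 = 7/18
P(Z=2 | obs) = 5/84 / 15/56 = 2/9
P(Z=3 | obs) = 5/48 / 15/56 = 7/18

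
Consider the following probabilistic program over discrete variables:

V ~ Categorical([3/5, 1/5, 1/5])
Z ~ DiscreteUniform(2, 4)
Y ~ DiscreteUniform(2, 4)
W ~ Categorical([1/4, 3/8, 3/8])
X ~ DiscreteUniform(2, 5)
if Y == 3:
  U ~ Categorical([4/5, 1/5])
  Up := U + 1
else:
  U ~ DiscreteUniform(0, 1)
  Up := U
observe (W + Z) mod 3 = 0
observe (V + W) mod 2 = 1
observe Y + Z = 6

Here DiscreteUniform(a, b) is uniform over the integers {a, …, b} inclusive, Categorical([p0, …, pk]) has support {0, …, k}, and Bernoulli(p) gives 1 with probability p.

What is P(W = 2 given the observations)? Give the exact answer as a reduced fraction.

P(W = 2 | obs) = 3/17

Enumerate traces; 32 have nonzero weight after conditioning:
  (V=0, Z=2, Y=4, W=1, X=2, U=0) weight 1/320
  (V=0, Z=2, Y=4, W=1, X=2, U=1) weight 1/320
  (V=0, Z=2, Y=4, W=1, X=3, U=0) weight 1/320
  (V=0, Z=2, Y=4, W=1, X=3, U=1) weight 1/320
  (V=0, Z=2, Y=4, W=1, X=4, U=0) weight 1/320
  (V=0, Z=2, Y=4, W=1, X=4, U=1) weight 1/320
  (V=0, Z=2, Y=4, W=1, X=5, U=0) weight 1/320
  (V=0, Z=2, Y=4, W=1, X=5, U=1) weight 1/320
  (V=1, Z=3, Y=3, W=0, X=2, U=0) weight 1/900
  (V=1, Z=4, Y=2, W=2, X=2, U=0) weight 1/960
  … 22 more
Group by W:
  weight(W=0) = 1/180
  weight(W=1) = 1/30
  weight(W=2) = 1/120
Total weight = 1/180 + 1/30 + 1/120 = 17/360
P(W=0 | obs) = 1/180 / 17/360 = 2/17
P(W=1 | obs) = 1/30 / 17/360 = 12/17
P(W=2 | obs) = 1/120 / 17/360 = 3/17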